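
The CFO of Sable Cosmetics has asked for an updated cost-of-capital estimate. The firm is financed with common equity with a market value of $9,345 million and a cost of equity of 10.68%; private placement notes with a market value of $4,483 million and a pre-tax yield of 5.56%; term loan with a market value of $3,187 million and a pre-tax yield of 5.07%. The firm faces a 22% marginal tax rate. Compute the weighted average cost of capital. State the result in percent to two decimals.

Total capital V = 9345 + 4483 + 3187 = 17015.
Equity: weight = 9345/17015 = 0.5492; cost = 10.68%.
Private placement notes: weight = 4483/17015 = 0.2635; after-tax cost = 5.56% × (1 − 22%) = 4.3368%.
Term loan: weight = 3187/17015 = 0.1873; after-tax cost = 5.07% × (1 − 22%) = 3.9546%.
WACC = 0.5492 × 10.6800% + 0.2635 × 4.3368% + 0.1873 × 3.9546% = 7.7490%.

7.75%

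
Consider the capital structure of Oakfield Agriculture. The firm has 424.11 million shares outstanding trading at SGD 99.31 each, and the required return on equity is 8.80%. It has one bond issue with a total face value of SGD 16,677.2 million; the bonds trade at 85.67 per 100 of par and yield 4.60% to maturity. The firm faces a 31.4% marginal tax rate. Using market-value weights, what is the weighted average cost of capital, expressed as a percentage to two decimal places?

Market value of equity E = 99.31 × 424.11m = 42118.3641m. Market value of debt D = 16677.2m × 85.67/100 = 14287.35724m.
Total capital V = 42118.3641 + 14287.35724 = 56405.72134.
Equity: weight = 42118.3641/56405.72134 = 0.7467; cost = 8.8%.
Bonds outstanding: weight = 14287.35724/56405.72134 = 0.2533; after-tax cost = 4.6% × (1 − 31.4%) = 3.1556%.
WACC = 0.7467 × 8.8000% + 0.2533 × 3.1556% = 7.3703%.

7.37%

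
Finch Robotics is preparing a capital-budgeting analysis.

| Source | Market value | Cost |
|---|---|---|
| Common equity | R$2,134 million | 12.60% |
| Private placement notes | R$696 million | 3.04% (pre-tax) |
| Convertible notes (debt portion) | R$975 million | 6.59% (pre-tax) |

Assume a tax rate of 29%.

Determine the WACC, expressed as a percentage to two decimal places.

8.66%

Total capital V = 2134 + 696 + 975 = 3805.
Equity: weight = 2134/3805 = 0.5608; cost = 12.6%.
Private placement notes: weight = 696/3805 = 0.1829; after-tax cost = 3.04% × (1 − 29%) = 2.1584%.
Convertible notes (debt portion): weight = 975/3805 = 0.2562; after-tax cost = 6.59% × (1 − 29%) = 4.6789%.
WACC = 0.5608 × 12.6000% + 0.1829 × 2.1584% + 0.2562 × 4.6789% = 8.6603%.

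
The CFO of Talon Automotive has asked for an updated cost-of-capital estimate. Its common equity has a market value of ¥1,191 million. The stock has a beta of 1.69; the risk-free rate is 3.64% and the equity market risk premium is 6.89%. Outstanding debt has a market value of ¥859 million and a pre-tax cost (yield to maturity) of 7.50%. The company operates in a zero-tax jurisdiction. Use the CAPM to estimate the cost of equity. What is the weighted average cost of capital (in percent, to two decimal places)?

12.02%

Cost of equity via CAPM: Re = 3.64% + 1.69 × 6.89% = 15.2841%.
Total capital V = 1191 + 859 = 2050.
Equity: weight = 1191/2050 = 0.5810; cost = 15.2841%.
Debt: weight = 859/2050 = 0.4190; after-tax cost = 7.5% × (1 − 0%) = 7.5000%.
WACC = 0.5810 × 15.2841% + 0.4190 × 7.5000% = 12.0224%.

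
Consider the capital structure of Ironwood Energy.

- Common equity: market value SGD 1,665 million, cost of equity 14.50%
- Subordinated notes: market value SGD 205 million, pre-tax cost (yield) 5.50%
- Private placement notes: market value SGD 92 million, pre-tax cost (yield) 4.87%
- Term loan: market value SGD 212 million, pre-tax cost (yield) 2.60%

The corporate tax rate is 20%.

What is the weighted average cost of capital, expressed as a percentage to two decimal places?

11.89%

Total capital V = 1665 + 205 + 92 + 212 = 2174.
Equity: weight = 1665/2174 = 0.7659; cost = 14.5%.
Subordinated notes: weight = 205/2174 = 0.0943; after-tax cost = 5.5% × (1 − 20%) = 4.4000%.
Private placement notes: weight = 92/2174 = 0.0423; after-tax cost = 4.87% × (1 − 20%) = 3.8960%.
Term loan: weight = 212/2174 = 0.0975; after-tax cost = 2.6% × (1 − 20%) = 2.0800%.
WACC = 0.7659 × 14.5000% + 0.0943 × 4.4000% + 0.0423 × 3.8960% + 0.0975 × 2.0800% = 11.8877%.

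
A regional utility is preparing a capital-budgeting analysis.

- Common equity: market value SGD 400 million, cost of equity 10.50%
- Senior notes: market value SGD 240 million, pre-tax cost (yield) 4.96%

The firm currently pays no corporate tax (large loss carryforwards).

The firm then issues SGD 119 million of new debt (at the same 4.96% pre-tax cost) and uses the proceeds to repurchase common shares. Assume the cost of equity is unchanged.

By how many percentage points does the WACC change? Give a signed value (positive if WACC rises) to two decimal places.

-1.03 pp

Current WACC:
Total capital V = 400 + 240 = 640.
Equity: weight = 400/640 = 0.6250; cost = 10.5%.
Senior notes: weight = 240/640 = 0.3750; after-tax cost = 4.96% × (1 − 0%) = 4.9600%.
WACC = 0.6250 × 10.5000% + 0.3750 × 4.9600% = 8.4225%.
After the change:
Total capital V = 281 + 359 = 640.
Equity: weight = 281/640 = 0.4391; cost = 10.5%.
Senior notes: weight = 359/640 = 0.5609; after-tax cost = 4.96% × (1 − 0%) = 4.9600%.
WACC = 0.4391 × 10.5000% + 0.5609 × 4.9600% = 7.3924%.
Change in WACC = 7.3924% − 8.4225% = -1.0301 pp.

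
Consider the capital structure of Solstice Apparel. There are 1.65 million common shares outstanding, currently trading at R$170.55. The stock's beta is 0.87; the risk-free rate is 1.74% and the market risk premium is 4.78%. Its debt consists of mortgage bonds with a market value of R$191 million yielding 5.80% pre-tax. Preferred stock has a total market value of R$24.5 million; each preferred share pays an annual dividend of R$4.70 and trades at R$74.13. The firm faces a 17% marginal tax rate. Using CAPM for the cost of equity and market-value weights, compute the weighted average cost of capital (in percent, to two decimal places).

Cost of equity via CAPM: Re = 1.74% + 0.87 × 4.78% = 5.8986%.
Cost of preferred: Rp = 4.7 / 74.13 = 6.3402%.
Market value of equity E = 170.55 × 1.65m = 281.4075m.
Total capital V = 281.4075 + 24.5 + 191 = 496.9075.
Equity: weight = 281.4075/496.9075 = 0.5663; cost = 5.8986%.
Preferred: weight = 24.5/496.9075 = 0.0493; cost = 6.3402%.
Mortgage bonds: weight = 191/496.9075 = 0.3844; after-tax cost = 5.8% × (1 − 17%) = 4.8140%.
WACC = 0.5663 × 5.8986% + 0.0493 × 6.3402% + 0.3844 × 4.8140% = 5.5035%.

5.50%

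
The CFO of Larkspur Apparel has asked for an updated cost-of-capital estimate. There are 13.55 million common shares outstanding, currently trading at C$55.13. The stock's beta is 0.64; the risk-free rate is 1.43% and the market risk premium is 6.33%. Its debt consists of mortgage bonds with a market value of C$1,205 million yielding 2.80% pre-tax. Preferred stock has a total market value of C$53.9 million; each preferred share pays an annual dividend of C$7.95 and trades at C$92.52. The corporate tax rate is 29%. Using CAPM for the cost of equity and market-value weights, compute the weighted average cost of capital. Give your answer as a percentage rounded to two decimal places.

3.47%

Cost of equity via CAPM: Re = 1.43% + 0.64 × 6.33% = 5.4812%.
Cost of preferred: Rp = 7.95 / 92.52 = 8.5927%.
Market value of equity E = 55.13 × 13.55m = 747.0115m.
Total capital V = 747.0115 + 53.9 + 1205 = 2005.9115.
Equity: weight = 747.0115/2005.9115 = 0.3724; cost = 5.4812%.
Preferred: weight = 53.9/2005.9115 = 0.0269; cost = 8.5927%.
Mortgage bonds: weight = 1205/2005.9115 = 0.6007; after-tax cost = 2.8% × (1 − 29%) = 1.9880%.
WACC = 0.3724 × 5.4812% + 0.0269 × 8.5927% + 0.6007 × 1.9880% = 3.4664%.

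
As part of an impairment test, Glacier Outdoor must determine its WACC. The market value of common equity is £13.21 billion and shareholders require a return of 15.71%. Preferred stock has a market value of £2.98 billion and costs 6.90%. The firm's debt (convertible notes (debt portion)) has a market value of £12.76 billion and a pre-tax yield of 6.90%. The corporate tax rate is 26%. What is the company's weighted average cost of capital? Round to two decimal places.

Total capital V = 13.21 + 2.98 + 12.76 = 28.95.
Equity: weight = 13.21/28.95 = 0.4563; cost = 15.71%.
Preferred: weight = 2.98/28.95 = 0.1029; cost = 6.9%.
Convertible notes (debt portion): weight = 12.76/28.95 = 0.4408; after-tax cost = 6.9% × (1 − 26%) = 5.1060%.
WACC = 0.4563 × 15.7100% + 0.1029 × 6.9000% + 0.4408 × 5.1060% = 10.1293%.

10.13%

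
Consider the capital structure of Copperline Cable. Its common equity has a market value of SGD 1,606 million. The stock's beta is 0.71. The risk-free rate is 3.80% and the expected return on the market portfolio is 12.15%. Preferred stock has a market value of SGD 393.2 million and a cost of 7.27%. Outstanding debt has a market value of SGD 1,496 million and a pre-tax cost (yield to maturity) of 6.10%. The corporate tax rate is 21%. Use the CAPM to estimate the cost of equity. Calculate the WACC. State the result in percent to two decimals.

7.35%

Market risk premium = 12.15% − 3.8% = 8.35%.
Cost of equity via CAPM: Re = 3.8% + 0.71 × 8.35% = 9.7285%.
Total capital V = 1606 + 393.2 + 1496 = 3495.2.
Equity: weight = 1606/3495.2 = 0.4595; cost = 9.7285%.
Preferred: weight = 393.2/3495.2 = 0.1125; cost = 7.27%.
Debt: weight = 1496/3495.2 = 0.4280; after-tax cost = 6.1% × (1 − 21%) = 4.8190%.
WACC = 0.4595 × 9.7285% + 0.1125 × 7.2700% + 0.4280 × 4.8190% = 7.3506%.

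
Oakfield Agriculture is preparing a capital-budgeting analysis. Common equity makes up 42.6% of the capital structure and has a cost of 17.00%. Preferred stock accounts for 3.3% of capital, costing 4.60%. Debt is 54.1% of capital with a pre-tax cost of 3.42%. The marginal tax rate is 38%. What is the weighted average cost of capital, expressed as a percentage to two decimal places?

After-tax cost of debt = 3.42% × (1 − 38%) = 2.1204%.
WACC = 0.426 × 17.0000% + 0.033 × 4.6000% + 0.541 × 2.1204% = 8.5409%.

8.54%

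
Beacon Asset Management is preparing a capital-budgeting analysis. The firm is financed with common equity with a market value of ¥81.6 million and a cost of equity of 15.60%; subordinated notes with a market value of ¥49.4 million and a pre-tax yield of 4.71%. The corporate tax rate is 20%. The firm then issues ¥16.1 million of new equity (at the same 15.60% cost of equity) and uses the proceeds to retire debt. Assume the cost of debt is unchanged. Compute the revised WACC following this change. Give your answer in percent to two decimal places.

After the change:
Total capital V = 97.7 + 33.3 = 131.
Equity: weight = 97.7/131 = 0.7458; cost = 15.6%.
Subordinated notes: weight = 33.3/131 = 0.2542; after-tax cost = 4.71% × (1 − 20%) = 3.7680%.
WACC = 0.7458 × 15.6000% + 0.2542 × 3.7680% = 12.5923%.

12.59%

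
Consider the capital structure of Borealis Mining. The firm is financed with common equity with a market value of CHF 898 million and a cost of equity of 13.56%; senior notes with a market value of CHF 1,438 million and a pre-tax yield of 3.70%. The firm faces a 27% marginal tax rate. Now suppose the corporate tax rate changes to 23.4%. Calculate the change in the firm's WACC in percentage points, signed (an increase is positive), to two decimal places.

Current WACC:
Total capital V = 898 + 1438 = 2336.
Equity: weight = 898/2336 = 0.3844; cost = 13.56%.
Senior notes: weight = 1438/2336 = 0.6156; after-tax cost = 3.7% × (1 − 27%) = 2.7010%.
WACC = 0.3844 × 13.5600% + 0.6156 × 2.7010% = 6.8754%.
After the change:
Total capital V = 898 + 1438 = 2336.
Equity: weight = 898/2336 = 0.3844; cost = 13.56%.
Senior notes: weight = 1438/2336 = 0.6156; after-tax cost = 3.7% × (1 − 23.4%) = 2.8342%.
WACC = 0.3844 × 13.5600% + 0.6156 × 2.8342% = 6.9574%.
Change in WACC = 6.9574% − 6.8754% = 0.0820 pp.

+0.08 pp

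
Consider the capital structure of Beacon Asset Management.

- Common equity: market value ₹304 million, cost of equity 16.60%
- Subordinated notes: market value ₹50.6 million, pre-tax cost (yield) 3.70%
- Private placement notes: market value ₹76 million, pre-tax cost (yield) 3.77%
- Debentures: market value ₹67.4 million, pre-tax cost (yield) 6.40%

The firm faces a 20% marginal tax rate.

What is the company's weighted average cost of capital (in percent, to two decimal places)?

11.59%

Total capital V = 304 + 50.6 + 76 + 67.4 = 498.
Equity: weight = 304/498 = 0.6104; cost = 16.6%.
Subordinated notes: weight = 50.6/498 = 0.1016; after-tax cost = 3.7% × (1 − 20%) = 2.9600%.
Private placement notes: weight = 76/498 = 0.1526; after-tax cost = 3.77% × (1 − 20%) = 3.0160%.
Debentures: weight = 67.4/498 = 0.1353; after-tax cost = 6.4% × (1 − 20%) = 5.1200%.
WACC = 0.6104 × 16.6000% + 0.1016 × 2.9600% + 0.1526 × 3.0160% + 0.1353 × 5.1200% = 11.5873%.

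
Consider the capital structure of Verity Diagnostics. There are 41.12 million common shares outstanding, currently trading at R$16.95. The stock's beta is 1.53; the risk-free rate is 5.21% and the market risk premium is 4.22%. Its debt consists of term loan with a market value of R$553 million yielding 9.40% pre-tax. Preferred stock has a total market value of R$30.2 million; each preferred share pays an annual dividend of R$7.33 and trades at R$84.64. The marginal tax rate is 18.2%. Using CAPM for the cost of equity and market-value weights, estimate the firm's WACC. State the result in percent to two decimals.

Cost of equity via CAPM: Re = 5.21% + 1.53 × 4.22% = 11.6666%.
Cost of preferred: Rp = 7.33 / 84.64 = 8.6602%.
Market value of equity E = 16.95 × 41.12m = 696.984m.
Total capital V = 696.984 + 30.2 + 553 = 1280.184.
Equity: weight = 696.984/1280.184 = 0.5444; cost = 11.6666%.
Preferred: weight = 30.2/1280.184 = 0.0236; cost = 8.6602%.
Term loan: weight = 553/1280.184 = 0.4320; after-tax cost = 9.4% × (1 − 18.2%) = 7.6892%.
WACC = 0.5444 × 11.6666% + 0.0236 × 8.6602% + 0.4320 × 7.6892% = 9.8776%.

9.88%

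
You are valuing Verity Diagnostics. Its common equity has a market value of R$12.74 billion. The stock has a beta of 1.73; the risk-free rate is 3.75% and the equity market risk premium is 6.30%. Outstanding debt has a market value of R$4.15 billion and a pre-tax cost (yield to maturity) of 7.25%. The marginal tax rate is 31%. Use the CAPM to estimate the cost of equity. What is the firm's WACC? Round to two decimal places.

Cost of equity via CAPM: Re = 3.75% + 1.73 × 6.3% = 14.6490%.
Total capital V = 12.74 + 4.15 = 16.89.
Equity: weight = 12.74/16.89 = 0.7543; cost = 14.649%.
Debt: weight = 4.15/16.89 = 0.2457; after-tax cost = 7.25% × (1 − 31%) = 5.0025%.
WACC = 0.7543 × 14.6490% + 0.2457 × 5.0025% = 12.2788%.

12.28%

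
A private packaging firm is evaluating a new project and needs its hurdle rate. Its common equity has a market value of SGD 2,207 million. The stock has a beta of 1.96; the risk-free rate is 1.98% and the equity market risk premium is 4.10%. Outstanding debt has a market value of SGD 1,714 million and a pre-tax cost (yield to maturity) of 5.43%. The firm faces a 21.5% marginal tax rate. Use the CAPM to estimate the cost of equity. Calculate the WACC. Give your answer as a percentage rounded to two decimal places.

Cost of equity via CAPM: Re = 1.98% + 1.96 × 4.1% = 10.0160%.
Total capital V = 2207 + 1714 = 3921.
Equity: weight = 2207/3921 = 0.5629; cost = 10.016%.
Debt: weight = 1714/3921 = 0.4371; after-tax cost = 5.43% × (1 − 21.5%) = 4.2626%.
WACC = 0.5629 × 10.0160% + 0.4371 × 4.2626% = 7.5010%.

7.50%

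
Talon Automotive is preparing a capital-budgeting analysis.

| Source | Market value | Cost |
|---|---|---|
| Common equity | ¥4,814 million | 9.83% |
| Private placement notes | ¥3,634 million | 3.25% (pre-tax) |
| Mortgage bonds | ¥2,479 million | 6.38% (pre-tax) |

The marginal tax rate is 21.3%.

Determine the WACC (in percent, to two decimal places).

6.32%

Total capital V = 4814 + 3634 + 2479 = 10927.
Equity: weight = 4814/10927 = 0.4406; cost = 9.83%.
Private placement notes: weight = 3634/10927 = 0.3326; after-tax cost = 3.25% × (1 − 21.3%) = 2.5577%.
Mortgage bonds: weight = 2479/10927 = 0.2269; after-tax cost = 6.38% × (1 − 21.3%) = 5.0211%.
WACC = 0.4406 × 9.8300% + 0.3326 × 2.5577% + 0.2269 × 5.0211% = 6.3205%.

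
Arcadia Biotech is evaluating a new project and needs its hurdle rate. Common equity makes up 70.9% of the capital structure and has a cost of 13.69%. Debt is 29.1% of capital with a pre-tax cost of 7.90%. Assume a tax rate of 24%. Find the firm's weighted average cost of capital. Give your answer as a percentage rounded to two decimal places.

11.45%

After-tax cost of debt = 7.9% × (1 − 24%) = 6.0040%.
WACC = 0.709 × 13.6900% + 0.291 × 6.0040% = 11.4534%.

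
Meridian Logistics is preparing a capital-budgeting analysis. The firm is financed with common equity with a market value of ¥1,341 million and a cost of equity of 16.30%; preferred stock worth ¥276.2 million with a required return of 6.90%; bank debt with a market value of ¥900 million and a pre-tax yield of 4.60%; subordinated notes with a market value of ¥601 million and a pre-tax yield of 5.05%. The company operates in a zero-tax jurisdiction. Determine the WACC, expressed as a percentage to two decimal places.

Total capital V = 1341 + 276.2 + 900 + 601 = 3118.2.
Equity: weight = 1341/3118.2 = 0.4301; cost = 16.3%.
Preferred: weight = 276.2/3118.2 = 0.0886; cost = 6.9%.
Bank debt: weight = 900/3118.2 = 0.2886; after-tax cost = 4.6% × (1 − 0%) = 4.6000%.
Subordinated notes: weight = 601/3118.2 = 0.1927; after-tax cost = 5.05% × (1 − 0%) = 5.0500%.
WACC = 0.4301 × 16.3000% + 0.0886 × 6.9000% + 0.2886 × 4.6000% + 0.1927 × 5.0500% = 9.9221%.

9.92%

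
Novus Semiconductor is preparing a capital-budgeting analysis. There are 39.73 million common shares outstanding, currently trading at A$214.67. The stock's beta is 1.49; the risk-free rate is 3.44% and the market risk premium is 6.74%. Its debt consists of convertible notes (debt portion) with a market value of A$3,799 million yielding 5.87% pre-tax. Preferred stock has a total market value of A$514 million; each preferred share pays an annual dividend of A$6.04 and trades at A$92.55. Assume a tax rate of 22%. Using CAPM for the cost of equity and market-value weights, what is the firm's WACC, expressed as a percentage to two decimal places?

Cost of equity via CAPM: Re = 3.44% + 1.49 × 6.74% = 13.4826%.
Cost of preferred: Rp = 6.04 / 92.55 = 6.5262%.
Market value of equity E = 214.67 × 39.73m = 8528.8391m.
Total capital V = 8528.8391 + 514 + 3799 = 12841.8391.
Equity: weight = 8528.8391/12841.8391 = 0.6641; cost = 13.4826%.
Preferred: weight = 514/12841.8391 = 0.0400; cost = 6.5262%.
Convertible notes (debt portion): weight = 3799/12841.8391 = 0.2958; after-tax cost = 5.87% × (1 − 22%) = 4.5786%.
WACC = 0.6641 × 13.4826% + 0.0400 × 6.5262% + 0.2958 × 4.5786% = 10.5701%.

10.57%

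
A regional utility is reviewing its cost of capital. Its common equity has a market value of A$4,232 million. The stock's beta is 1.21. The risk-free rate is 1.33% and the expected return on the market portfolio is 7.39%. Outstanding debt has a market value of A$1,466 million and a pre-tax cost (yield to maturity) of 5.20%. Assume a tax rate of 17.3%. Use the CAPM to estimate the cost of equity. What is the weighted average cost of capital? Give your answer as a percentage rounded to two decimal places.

7.54%

Market risk premium = 7.39% − 1.33% = 6.06%.
Cost of equity via CAPM: Re = 1.33% + 1.21 × 6.06% = 8.6626%.
Total capital V = 4232 + 1466 = 5698.
Equity: weight = 4232/5698 = 0.7427; cost = 8.6626%.
Debt: weight = 1466/5698 = 0.2573; after-tax cost = 5.2% × (1 − 17.3%) = 4.3004%.
WACC = 0.7427 × 8.6626% + 0.2573 × 4.3004% = 7.5403%.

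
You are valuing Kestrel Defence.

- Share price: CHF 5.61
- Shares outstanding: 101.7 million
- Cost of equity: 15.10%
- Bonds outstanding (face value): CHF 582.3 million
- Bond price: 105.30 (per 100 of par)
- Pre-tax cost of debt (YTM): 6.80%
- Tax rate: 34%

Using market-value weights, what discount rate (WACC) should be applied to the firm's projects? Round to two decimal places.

9.60%

Market value of equity E = 5.61 × 101.7m = 570.537m. Market value of debt D = 582.3m × 105.3/100 = 613.1619m.
Total capital V = 570.537 + 613.1619 = 1183.6989.
Equity: weight = 570.537/1183.6989 = 0.4820; cost = 15.1%.
Bonds outstanding: weight = 613.1619/1183.6989 = 0.5180; after-tax cost = 6.8% × (1 − 34%) = 4.4880%.
WACC = 0.4820 × 15.1000% + 0.5180 × 4.4880% = 9.6029%.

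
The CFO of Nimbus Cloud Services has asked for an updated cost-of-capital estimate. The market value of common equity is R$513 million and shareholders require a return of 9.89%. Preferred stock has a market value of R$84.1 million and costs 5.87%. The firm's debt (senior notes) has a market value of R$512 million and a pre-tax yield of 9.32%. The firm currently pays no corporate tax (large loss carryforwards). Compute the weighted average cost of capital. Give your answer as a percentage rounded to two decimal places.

9.32%

Total capital V = 513 + 84.1 + 512 = 1109.1.
Equity: weight = 513/1109.1 = 0.4625; cost = 9.89%.
Preferred: weight = 84.1/1109.1 = 0.0758; cost = 5.87%.
Senior notes: weight = 512/1109.1 = 0.4616; after-tax cost = 9.32% × (1 − 0%) = 9.3200%.
WACC = 0.4625 × 9.8900% + 0.0758 × 5.8700% + 0.4616 × 9.3200% = 9.3220%.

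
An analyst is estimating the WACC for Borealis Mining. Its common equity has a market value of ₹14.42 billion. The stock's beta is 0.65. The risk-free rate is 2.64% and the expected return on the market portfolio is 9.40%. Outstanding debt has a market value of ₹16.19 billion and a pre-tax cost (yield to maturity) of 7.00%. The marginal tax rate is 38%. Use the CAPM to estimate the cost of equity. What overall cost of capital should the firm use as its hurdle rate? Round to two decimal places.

5.61%

Market risk premium = 9.4% − 2.64% = 6.76%.
Cost of equity via CAPM: Re = 2.64% + 0.65 × 6.76% = 7.0340%.
Total capital V = 14.42 + 16.19 = 30.61.
Equity: weight = 14.42/30.61 = 0.4711; cost = 7.034%.
Debt: weight = 16.19/30.61 = 0.5289; after-tax cost = 7% × (1 − 38%) = 4.3400%.
WACC = 0.4711 × 7.0340% + 0.5289 × 4.3400% = 5.6091%.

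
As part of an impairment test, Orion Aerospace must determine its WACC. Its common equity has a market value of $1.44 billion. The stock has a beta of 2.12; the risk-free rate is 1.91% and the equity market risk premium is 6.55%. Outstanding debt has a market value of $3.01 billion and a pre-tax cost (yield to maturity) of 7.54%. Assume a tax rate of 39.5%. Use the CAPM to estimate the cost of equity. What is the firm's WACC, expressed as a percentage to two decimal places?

Cost of equity via CAPM: Re = 1.91% + 2.12 × 6.55% = 15.7960%.
Total capital V = 1.44 + 3.01 = 4.45.
Equity: weight = 1.44/4.45 = 0.3236; cost = 15.796%.
Debt: weight = 3.01/4.45 = 0.6764; after-tax cost = 7.54% × (1 − 39.5%) = 4.5617%.
WACC = 0.3236 × 15.7960% + 0.6764 × 4.5617% = 8.1971%.

8.20%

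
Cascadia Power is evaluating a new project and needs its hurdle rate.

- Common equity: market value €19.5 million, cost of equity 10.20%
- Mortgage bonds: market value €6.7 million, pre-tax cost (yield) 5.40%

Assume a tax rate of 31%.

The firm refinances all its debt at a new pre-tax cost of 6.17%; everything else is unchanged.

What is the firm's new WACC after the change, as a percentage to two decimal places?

After the change:
Total capital V = 19.5 + 6.7 = 26.2.
Equity: weight = 19.5/26.2 = 0.7443; cost = 10.2%.
Mortgage bonds: weight = 6.7/26.2 = 0.2557; after-tax cost = 6.17% × (1 − 31%) = 4.2573%.
WACC = 0.7443 × 10.2000% + 0.2557 × 4.2573% = 8.6803%.

8.68%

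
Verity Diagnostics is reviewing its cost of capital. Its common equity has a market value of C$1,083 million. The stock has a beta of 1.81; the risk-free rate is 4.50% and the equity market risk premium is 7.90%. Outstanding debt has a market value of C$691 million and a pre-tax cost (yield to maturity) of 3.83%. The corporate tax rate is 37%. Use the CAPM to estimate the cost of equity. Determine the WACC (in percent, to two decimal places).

Cost of equity via CAPM: Re = 4.5% + 1.81 × 7.9% = 18.7990%.
Total capital V = 1083 + 691 = 1774.
Equity: weight = 1083/1774 = 0.6105; cost = 18.799%.
Debt: weight = 691/1774 = 0.3895; after-tax cost = 3.83% × (1 − 37%) = 2.4129%.
WACC = 0.6105 × 18.7990% + 0.3895 × 2.4129% = 12.4164%.

12.42%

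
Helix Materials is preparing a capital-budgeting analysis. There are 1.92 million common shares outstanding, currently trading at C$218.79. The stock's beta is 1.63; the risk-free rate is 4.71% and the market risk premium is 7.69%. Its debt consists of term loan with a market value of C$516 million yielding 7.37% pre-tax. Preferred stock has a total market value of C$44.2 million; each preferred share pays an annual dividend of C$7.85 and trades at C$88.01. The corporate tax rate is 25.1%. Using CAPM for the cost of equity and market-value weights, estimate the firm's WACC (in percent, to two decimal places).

Cost of equity via CAPM: Re = 4.71% + 1.63 × 7.69% = 17.2447%.
Cost of preferred: Rp = 7.85 / 88.01 = 8.9194%.
Market value of equity E = 218.79 × 1.92m = 420.0768m.
Total capital V = 420.0768 + 44.2 + 516 = 980.2768.
Equity: weight = 420.0768/980.2768 = 0.4285; cost = 17.2447%.
Preferred: weight = 44.2/980.2768 = 0.0451; cost = 8.9194%.
Term loan: weight = 516/980.2768 = 0.5264; after-tax cost = 7.37% × (1 − 25.1%) = 5.5201%.
WACC = 0.4285 × 17.2447% + 0.0451 × 8.9194% + 0.5264 × 5.5201% = 10.6977%.

10.70%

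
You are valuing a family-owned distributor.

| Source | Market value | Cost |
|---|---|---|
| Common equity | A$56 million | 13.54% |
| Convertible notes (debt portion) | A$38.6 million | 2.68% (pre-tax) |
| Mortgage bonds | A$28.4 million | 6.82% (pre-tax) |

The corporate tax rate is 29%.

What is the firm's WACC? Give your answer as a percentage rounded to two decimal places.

Total capital V = 56 + 38.6 + 28.4 = 123.
Equity: weight = 56/123 = 0.4553; cost = 13.54%.
Convertible notes (debt portion): weight = 38.6/123 = 0.3138; after-tax cost = 2.68% × (1 − 29%) = 1.9028%.
Mortgage bonds: weight = 28.4/123 = 0.2309; after-tax cost = 6.82% × (1 − 29%) = 4.8422%.
WACC = 0.4553 × 13.5400% + 0.3138 × 1.9028% + 0.2309 × 4.8422% = 7.8797%.

7.88%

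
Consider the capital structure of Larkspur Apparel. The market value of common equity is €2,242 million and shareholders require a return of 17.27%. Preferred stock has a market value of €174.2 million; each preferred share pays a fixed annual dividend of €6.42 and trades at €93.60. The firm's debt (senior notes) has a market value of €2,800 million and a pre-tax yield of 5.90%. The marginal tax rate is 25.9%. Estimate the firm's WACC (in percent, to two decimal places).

Cost of preferred: Rp = 6.42 / 93.6 = 6.8590%.
Total capital V = 2242 + 174.2 + 2800 = 5216.2.
Equity: weight = 2242/5216.2 = 0.4298; cost = 17.27%.
Preferred: weight = 174.2/5216.2 = 0.0334; cost = 6.859%.
Senior notes: weight = 2800/5216.2 = 0.5368; after-tax cost = 5.9% × (1 − 25.9%) = 4.3719%.
WACC = 0.4298 × 17.2700% + 0.0334 × 6.8590% + 0.5368 × 4.3719% = 9.9988%.

10.00%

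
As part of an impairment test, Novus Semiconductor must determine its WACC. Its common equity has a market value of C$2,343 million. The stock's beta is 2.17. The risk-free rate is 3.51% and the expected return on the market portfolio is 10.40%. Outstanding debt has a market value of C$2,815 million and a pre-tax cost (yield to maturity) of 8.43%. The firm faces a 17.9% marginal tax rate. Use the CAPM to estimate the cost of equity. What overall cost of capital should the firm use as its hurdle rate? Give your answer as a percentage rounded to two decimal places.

Market risk premium = 10.4% − 3.51% = 6.89%.
Cost of equity via CAPM: Re = 3.51% + 2.17 × 6.89% = 18.4613%.
Total capital V = 2343 + 2815 = 5158.
Equity: weight = 2343/5158 = 0.4542; cost = 18.4613%.
Debt: weight = 2815/5158 = 0.5458; after-tax cost = 8.43% × (1 − 17.9%) = 6.9210%.
WACC = 0.4542 × 18.4613% + 0.5458 × 6.9210% = 12.1631%.

12.16%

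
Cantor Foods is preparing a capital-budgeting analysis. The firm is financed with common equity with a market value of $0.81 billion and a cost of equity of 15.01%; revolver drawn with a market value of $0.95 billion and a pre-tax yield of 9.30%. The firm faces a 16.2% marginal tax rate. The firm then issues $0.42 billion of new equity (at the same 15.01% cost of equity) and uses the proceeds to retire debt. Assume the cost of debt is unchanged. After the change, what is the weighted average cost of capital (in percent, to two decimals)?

12.84%

After the change:
Total capital V = 1.23 + 0.53 = 1.76.
Equity: weight = 1.23/1.76 = 0.6989; cost = 15.01%.
Revolver drawn: weight = 0.53/1.76 = 0.3011; after-tax cost = 9.3% × (1 − 16.2%) = 7.7934%.
WACC = 0.6989 × 15.0100% + 0.3011 × 7.7934% = 12.8368%.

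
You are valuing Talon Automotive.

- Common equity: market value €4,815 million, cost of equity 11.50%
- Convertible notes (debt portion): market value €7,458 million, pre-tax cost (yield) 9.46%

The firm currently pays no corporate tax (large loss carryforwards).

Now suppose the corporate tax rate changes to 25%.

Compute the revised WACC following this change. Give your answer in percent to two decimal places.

8.82%

After the change:
Total capital V = 4815 + 7458 = 12273.
Equity: weight = 4815/12273 = 0.3923; cost = 11.5%.
Convertible notes (debt portion): weight = 7458/12273 = 0.6077; after-tax cost = 9.46% × (1 − 25%) = 7.0950%.
WACC = 0.3923 × 11.5000% + 0.6077 × 7.0950% = 8.8232%.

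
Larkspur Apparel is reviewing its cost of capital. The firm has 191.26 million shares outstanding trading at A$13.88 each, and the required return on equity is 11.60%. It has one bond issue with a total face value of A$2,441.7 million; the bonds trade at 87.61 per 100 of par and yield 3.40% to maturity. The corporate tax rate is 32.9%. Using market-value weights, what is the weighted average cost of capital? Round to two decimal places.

7.44%

Market value of equity E = 13.88 × 191.26m = 2654.6888m. Market value of debt D = 2441.7m × 87.61/100 = 2139.17337m.
Total capital V = 2654.6888 + 2139.17337 = 4793.86217.
Equity: weight = 2654.6888/4793.86217 = 0.5538; cost = 11.6%.
Bonds outstanding: weight = 2139.17337/4793.86217 = 0.4462; after-tax cost = 3.4% × (1 − 32.9%) = 2.2814%.
WACC = 0.5538 × 11.6000% + 0.4462 × 2.2814% = 7.4417%.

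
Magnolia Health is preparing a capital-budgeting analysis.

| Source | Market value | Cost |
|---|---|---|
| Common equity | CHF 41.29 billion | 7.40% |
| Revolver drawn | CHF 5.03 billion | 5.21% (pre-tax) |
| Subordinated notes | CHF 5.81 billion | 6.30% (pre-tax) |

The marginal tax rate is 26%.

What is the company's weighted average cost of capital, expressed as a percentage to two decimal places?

6.75%

Total capital V = 41.29 + 5.03 + 5.81 = 52.13.
Equity: weight = 41.29/52.13 = 0.7921; cost = 7.4%.
Revolver drawn: weight = 5.03/52.13 = 0.0965; after-tax cost = 5.21% × (1 − 26%) = 3.8554%.
Subordinated notes: weight = 5.81/52.13 = 0.1115; after-tax cost = 6.3% × (1 − 26%) = 4.6620%.
WACC = 0.7921 × 7.4000% + 0.0965 × 3.8554% + 0.1115 × 4.6620% = 6.7528%.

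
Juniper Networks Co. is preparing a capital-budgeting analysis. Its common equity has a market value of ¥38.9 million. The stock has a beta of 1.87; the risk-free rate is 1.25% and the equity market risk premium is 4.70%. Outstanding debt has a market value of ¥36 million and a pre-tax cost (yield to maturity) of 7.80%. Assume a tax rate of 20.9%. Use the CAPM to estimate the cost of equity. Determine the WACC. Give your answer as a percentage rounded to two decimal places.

Cost of equity via CAPM: Re = 1.25% + 1.87 × 4.7% = 10.0390%.
Total capital V = 38.9 + 36 = 74.9.
Equity: weight = 38.9/74.9 = 0.5194; cost = 10.039%.
Debt: weight = 36/74.9 = 0.4806; after-tax cost = 7.8% × (1 − 20.9%) = 6.1698%.
WACC = 0.5194 × 10.0390% + 0.4806 × 6.1698% = 8.1793%.

8.18%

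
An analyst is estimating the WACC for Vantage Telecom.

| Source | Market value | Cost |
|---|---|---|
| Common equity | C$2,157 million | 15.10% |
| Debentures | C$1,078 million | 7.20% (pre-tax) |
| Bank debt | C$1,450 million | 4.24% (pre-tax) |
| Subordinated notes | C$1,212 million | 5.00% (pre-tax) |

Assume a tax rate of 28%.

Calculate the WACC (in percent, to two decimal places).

Total capital V = 2157 + 1078 + 1450 + 1212 = 5897.
Equity: weight = 2157/5897 = 0.3658; cost = 15.1%.
Debentures: weight = 1078/5897 = 0.1828; after-tax cost = 7.2% × (1 − 28%) = 5.1840%.
Bank debt: weight = 1450/5897 = 0.2459; after-tax cost = 4.24% × (1 − 28%) = 3.0528%.
Subordinated notes: weight = 1212/5897 = 0.2055; after-tax cost = 5% × (1 − 28%) = 3.6000%.
WACC = 0.3658 × 15.1000% + 0.1828 × 5.1840% + 0.2459 × 3.0528% + 0.2055 × 3.6000% = 7.9615%.

7.96%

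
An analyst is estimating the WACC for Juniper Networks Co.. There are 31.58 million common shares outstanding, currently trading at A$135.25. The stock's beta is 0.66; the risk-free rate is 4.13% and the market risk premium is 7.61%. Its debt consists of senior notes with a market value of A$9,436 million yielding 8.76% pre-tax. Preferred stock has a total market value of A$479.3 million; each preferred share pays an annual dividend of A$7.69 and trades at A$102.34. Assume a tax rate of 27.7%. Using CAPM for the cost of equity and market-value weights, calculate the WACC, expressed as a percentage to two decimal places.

Cost of equity via CAPM: Re = 4.13% + 0.66 × 7.61% = 9.1526%.
Cost of preferred: Rp = 7.69 / 102.34 = 7.5142%.
Market value of equity E = 135.25 × 31.58m = 4271.195m.
Total capital V = 4271.195 + 479.3 + 9436 = 14186.495.
Equity: weight = 4271.195/14186.495 = 0.3011; cost = 9.1526%.
Preferred: weight = 479.3/14186.495 = 0.0338; cost = 7.5142%.
Senior notes: weight = 9436/14186.495 = 0.6651; after-tax cost = 8.76% × (1 − 27.7%) = 6.3335%.
WACC = 0.3011 × 9.1526% + 0.0338 × 7.5142% + 0.6651 × 6.3335% = 7.2221%.

7.22%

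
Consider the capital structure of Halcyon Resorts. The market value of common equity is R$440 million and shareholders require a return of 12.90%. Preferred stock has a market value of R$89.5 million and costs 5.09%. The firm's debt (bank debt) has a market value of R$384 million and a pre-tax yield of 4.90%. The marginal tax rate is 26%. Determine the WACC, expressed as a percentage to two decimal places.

Total capital V = 440 + 89.5 + 384 = 913.5.
Equity: weight = 440/913.5 = 0.4817; cost = 12.9%.
Preferred: weight = 89.5/913.5 = 0.0980; cost = 5.09%.
Bank debt: weight = 384/913.5 = 0.4204; after-tax cost = 4.9% × (1 − 26%) = 3.6260%.
WACC = 0.4817 × 12.9000% + 0.0980 × 5.0900% + 0.4204 × 3.6260% = 8.2364%.

8.24%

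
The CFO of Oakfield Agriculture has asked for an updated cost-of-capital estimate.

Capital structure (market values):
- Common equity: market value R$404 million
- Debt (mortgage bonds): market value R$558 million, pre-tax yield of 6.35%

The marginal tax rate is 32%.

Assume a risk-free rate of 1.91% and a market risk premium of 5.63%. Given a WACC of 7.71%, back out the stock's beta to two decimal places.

1.86

Total capital V = 404 + 558 = 962.
Equity weight = 404/962 = 0.4200.
Mortgage bonds weight = 558/962 = 0.5800.
Debt contribution = 0.5800 × 6.35% × (1 − 32%) = 2.5046%.
Required equity contribution = 7.71% − 2.5046% = 5.2054%  ⇒  Re = 12.3950%.
CAPM: 12.3950% = 1.91% + β × 5.63%  ⇒  β = 1.8623.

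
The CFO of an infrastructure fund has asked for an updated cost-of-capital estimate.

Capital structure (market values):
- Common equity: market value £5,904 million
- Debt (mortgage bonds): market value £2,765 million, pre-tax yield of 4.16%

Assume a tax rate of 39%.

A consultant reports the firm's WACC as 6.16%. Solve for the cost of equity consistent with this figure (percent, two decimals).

7.86%

Total capital V = 5904 + 2765 = 8669.
Equity weight = 5904/8669 = 0.6810.
Mortgage bonds weight = 2765/8669 = 0.3190.
Debt contribution = 0.3190 × 4.16% × (1 − 39%) = 0.8094%.
Required equity contribution = 6.16% − 0.8094% = 5.3506%.
Re = 5.3506% / 0.6810 = 7.8565%.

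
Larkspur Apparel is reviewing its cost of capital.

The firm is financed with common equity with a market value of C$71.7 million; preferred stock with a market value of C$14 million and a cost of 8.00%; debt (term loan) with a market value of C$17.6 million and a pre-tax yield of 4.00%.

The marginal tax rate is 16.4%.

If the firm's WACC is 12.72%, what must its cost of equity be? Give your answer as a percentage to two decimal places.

15.94%

Total capital V = 71.7 + 14 + 17.6 = 103.3.
Equity weight = 71.7/103.3 = 0.6941.
Preferred weight = 14/103.3 = 0.1355.
Term loan weight = 17.6/103.3 = 0.1704.
Debt contribution = 0.1704 × 4% × (1 − 16.4%) = 0.5697%.
Preferred contribution = 0.1355 × 8% = 1.0842%.
Required equity contribution = 12.72% − 1.6540% = 11.0660%.
Re = 11.0660% / 0.6941 = 15.9431%.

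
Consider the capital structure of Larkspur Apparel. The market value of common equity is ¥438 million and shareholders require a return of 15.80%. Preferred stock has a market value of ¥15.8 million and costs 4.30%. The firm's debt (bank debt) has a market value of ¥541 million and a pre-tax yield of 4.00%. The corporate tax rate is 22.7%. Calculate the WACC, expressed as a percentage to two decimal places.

Total capital V = 438 + 15.8 + 541 = 994.8.
Equity: weight = 438/994.8 = 0.4403; cost = 15.8%.
Preferred: weight = 15.8/994.8 = 0.0159; cost = 4.3%.
Bank debt: weight = 541/994.8 = 0.5438; after-tax cost = 4% × (1 − 22.7%) = 3.0920%.
WACC = 0.4403 × 15.8000% + 0.0159 × 4.3000% + 0.5438 × 3.0920% = 8.7064%.

8.71%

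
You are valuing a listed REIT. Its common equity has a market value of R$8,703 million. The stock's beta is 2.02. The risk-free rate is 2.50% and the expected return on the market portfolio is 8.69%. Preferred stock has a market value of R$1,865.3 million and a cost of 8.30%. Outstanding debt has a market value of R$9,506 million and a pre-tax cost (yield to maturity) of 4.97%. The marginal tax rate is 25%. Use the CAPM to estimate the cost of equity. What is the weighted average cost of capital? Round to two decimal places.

Market risk premium = 8.69% − 2.5% = 6.19%.
Cost of equity via CAPM: Re = 2.5% + 2.02 × 6.19% = 15.0038%.
Total capital V = 8703 + 1865.3 + 9506 = 20074.3.
Equity: weight = 8703/20074.3 = 0.4335; cost = 15.0038%.
Preferred: weight = 1865.3/20074.3 = 0.0929; cost = 8.3%.
Debt: weight = 9506/20074.3 = 0.4735; after-tax cost = 4.97% × (1 − 25%) = 3.7275%.
WACC = 0.4335 × 15.0038% + 0.0929 × 8.3000% + 0.4735 × 3.7275% = 9.0411%.

9.04%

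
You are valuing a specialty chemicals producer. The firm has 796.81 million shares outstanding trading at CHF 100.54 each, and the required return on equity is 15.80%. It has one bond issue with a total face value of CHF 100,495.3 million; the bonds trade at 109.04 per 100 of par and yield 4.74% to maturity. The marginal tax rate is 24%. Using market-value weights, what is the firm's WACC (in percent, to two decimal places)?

Market value of equity E = 100.54 × 796.81m = 80111.2774m. Market value of debt D = 100495.3m × 109.04/100 = 109580.07512m.
Total capital V = 80111.2774 + 109580.07512 = 189691.35252.
Equity: weight = 80111.2774/189691.35252 = 0.4223; cost = 15.8%.
Bonds outstanding: weight = 109580.07512/189691.35252 = 0.5777; after-tax cost = 4.74% × (1 − 24%) = 3.6024%.
WACC = 0.4223 × 15.8000% + 0.5777 × 3.6024% = 8.7537%.

8.75%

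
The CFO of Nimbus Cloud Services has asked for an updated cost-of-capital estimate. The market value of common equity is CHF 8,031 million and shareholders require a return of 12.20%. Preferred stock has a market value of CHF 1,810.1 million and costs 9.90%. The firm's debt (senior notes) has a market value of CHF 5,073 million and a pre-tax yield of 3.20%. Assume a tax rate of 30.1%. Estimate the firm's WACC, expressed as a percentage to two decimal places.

Total capital V = 8031 + 1810.1 + 5073 = 14914.1.
Equity: weight = 8031/14914.1 = 0.5385; cost = 12.2%.
Preferred: weight = 1810.1/14914.1 = 0.1214; cost = 9.9%.
Senior notes: weight = 5073/14914.1 = 0.3401; after-tax cost = 3.2% × (1 − 30.1%) = 2.2368%.
WACC = 0.5385 × 12.2000% + 0.1214 × 9.9000% + 0.3401 × 2.2368% = 8.5319%.

8.53%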